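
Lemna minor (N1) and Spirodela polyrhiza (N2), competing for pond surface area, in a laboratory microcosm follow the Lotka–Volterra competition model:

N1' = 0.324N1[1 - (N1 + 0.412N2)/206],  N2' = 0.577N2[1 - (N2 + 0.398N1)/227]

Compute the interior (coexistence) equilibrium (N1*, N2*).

Setting both brackets to zero gives the nullclines N1 + 0.412N2 = 206 and 0.398N1 + N2 = 227.
Substituting N2 = 227 - 0.398N1 into the first: N1(1 - 0.412·0.398) = 206 - 0.412·227.
So N1* = 112/0.836 = 135, and then N2* = 227 - 0.398·135 = 173.

N1* ≈ 135, N2* ≈ 173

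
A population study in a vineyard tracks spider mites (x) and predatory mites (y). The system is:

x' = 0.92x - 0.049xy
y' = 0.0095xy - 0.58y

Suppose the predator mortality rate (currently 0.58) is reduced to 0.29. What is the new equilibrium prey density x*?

x* ≈ 30.5

At the interior fixed point, setting dy/dt = 0 with y > 0 fixes x* = (predator death rate)/(xy coefficient) — independent of the other coefficients.
With the change, x* = 0.29/0.0095 = 30.5; it falls from 61.1.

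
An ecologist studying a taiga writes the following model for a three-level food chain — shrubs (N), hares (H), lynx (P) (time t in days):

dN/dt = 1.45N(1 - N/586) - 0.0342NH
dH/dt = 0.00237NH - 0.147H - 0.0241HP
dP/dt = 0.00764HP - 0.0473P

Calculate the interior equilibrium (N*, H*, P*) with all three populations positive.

From dP/dt = 0: 0.00764H* = 0.0473, so H* = 6.19.
From dN/dt = 0: 1.45(1 - N*/586) = 0.0342·6.19, giving N* = 586·(1 - 0.146) = 500.
From dH/dt = 0: 0.00237·500 - 0.147 = 0.0241P*, so P* = 1.04/0.0241 = 43.1.

N* ≈ 500, H* ≈ 6.19, P* ≈ 43.1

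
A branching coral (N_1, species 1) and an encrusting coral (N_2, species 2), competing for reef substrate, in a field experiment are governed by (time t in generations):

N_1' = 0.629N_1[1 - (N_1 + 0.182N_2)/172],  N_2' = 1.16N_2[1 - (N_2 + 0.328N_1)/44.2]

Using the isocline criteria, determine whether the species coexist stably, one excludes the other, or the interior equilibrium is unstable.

Compare the nullcline intercepts: K1/α12 = 172/0.182 = 945 > K2 = 44.2; K2/α21 = 44.2/0.328 = 135 < K1 = 172.
Since the inequalities point opposite ways, species 1 can invade but species 2 cannot.

species 1 excludes species 2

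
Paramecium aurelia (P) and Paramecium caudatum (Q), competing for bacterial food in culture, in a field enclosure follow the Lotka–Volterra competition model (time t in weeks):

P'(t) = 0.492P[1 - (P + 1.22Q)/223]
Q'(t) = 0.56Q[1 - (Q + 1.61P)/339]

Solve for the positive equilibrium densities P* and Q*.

P* ≈ 198, Q* ≈ 20.8

Setting both brackets to zero gives the nullclines P + 1.22Q = 223 and 1.61P + Q = 339.
Substituting Q = 339 - 1.61P into the first: P(1 - 1.22·1.61) = 223 - 1.22·339.
So P* = -191/-0.964 = 198, and then Q* = 339 - 1.61·198 = 20.8.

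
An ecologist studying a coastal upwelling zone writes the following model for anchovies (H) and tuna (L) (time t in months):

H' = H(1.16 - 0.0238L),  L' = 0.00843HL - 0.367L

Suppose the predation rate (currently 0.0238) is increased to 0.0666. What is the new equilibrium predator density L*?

At the interior fixed point, setting dH/dt = 0 with H > 0 fixes L* = (prey growth rate)/(HL coefficient) — independent of the other coefficients.
With the change, L* = 1.16/0.0666 = 17.4; it falls from 48.7.

L* ≈ 17.4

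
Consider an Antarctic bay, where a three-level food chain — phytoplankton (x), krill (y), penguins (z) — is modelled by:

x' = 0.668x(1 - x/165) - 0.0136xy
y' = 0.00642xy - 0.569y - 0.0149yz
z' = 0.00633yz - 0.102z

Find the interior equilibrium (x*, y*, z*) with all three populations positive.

From dz/dt = 0: 0.00633y* = 0.102, so y* = 16.1.
From dx/dt = 0: 0.668(1 - x*/165) = 0.0136·16.1, giving x* = 165·(1 - 0.328) = 111.
From dy/dt = 0: 0.00642·111 - 0.569 = 0.0149z*, so z* = 0.143/0.0149 = 9.58.

x* ≈ 111, y* ≈ 16.1, z* ≈ 9.58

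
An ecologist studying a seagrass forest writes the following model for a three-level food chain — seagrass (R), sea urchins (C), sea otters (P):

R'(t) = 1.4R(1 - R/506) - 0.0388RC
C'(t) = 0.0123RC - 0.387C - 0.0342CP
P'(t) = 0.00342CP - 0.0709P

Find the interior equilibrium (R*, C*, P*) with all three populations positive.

From dP/dt = 0: 0.00342C* = 0.0709, so C* = 20.7.
From dR/dt = 0: 1.4(1 - R*/506) = 0.0388·20.7, giving R* = 506·(1 - 0.575) = 215.
From dC/dt = 0: 0.0123·215 - 0.387 = 0.0342P*, so P* = 2.26/0.0342 = 66.1.

R* ≈ 215, C* ≈ 20.7, P* ≈ 66.1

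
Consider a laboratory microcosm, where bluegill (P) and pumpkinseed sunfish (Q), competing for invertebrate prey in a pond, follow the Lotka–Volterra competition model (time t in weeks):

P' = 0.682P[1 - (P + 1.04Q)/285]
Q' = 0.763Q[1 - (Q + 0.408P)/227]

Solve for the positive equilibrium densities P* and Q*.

Setting both brackets to zero gives the nullclines P + 1.04Q = 285 and 0.408P + Q = 227.
Substituting Q = 227 - 0.408P into the first: P(1 - 1.04·0.408) = 285 - 1.04·227.
So P* = 48.9/0.576 = 85, and then Q* = 227 - 0.408·85 = 192.

P* ≈ 85, Q* ≈ 192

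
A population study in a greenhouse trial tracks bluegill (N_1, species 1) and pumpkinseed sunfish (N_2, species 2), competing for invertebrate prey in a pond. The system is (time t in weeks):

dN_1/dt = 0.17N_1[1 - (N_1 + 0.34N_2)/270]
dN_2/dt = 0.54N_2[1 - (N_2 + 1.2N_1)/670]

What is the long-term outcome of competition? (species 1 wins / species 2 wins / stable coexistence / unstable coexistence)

Compare the nullcline intercepts: K1/α12 = 270/0.34 = 794 > K2 = 670; K2/α21 = 670/1.2 = 558 > K1 = 270.
Since both inequalities hold, each species can invade when rare, so the interior equilibrium is stable.

stable coexistence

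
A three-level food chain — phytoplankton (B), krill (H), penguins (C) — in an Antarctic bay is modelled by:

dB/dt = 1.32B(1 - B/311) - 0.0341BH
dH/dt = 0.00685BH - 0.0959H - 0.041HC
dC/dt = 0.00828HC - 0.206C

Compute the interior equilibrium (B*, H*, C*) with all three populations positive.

From dC/dt = 0: 0.00828H* = 0.206, so H* = 24.9.
From dB/dt = 0: 1.32(1 - B*/311) = 0.0341·24.9, giving B* = 311·(1 - 0.643) = 111.
From dH/dt = 0: 0.00685·111 - 0.0959 = 0.041C*, so C* = 0.665/0.041 = 16.2.

B* ≈ 111, H* ≈ 24.9, C* ≈ 16.2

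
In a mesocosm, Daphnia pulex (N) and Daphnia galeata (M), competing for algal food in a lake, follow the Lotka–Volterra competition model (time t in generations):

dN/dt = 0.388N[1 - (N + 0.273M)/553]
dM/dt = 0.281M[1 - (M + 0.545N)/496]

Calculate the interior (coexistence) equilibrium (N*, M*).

N* ≈ 491, M* ≈ 229

Setting both brackets to zero gives the nullclines N + 0.273M = 553 and 0.545N + M = 496.
Substituting M = 496 - 0.545N into the first: N(1 - 0.273·0.545) = 553 - 0.273·496.
So N* = 418/0.851 = 491, and then M* = 496 - 0.545·491 = 229.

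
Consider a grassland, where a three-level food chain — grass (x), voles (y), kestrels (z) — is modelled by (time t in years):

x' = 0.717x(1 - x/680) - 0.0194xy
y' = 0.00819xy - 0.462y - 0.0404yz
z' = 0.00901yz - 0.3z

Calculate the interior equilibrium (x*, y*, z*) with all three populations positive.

From dz/dt = 0: 0.00901y* = 0.3, so y* = 33.3.
From dx/dt = 0: 0.717(1 - x*/680) = 0.0194·33.3, giving x* = 680·(1 - 0.901) = 67.4.
From dy/dt = 0: 0.00819·67.4 - 0.462 = 0.0404z*, so z* = 0.0899/0.0404 = 2.22.

x* ≈ 67.4, y* ≈ 33.3, z* ≈ 2.22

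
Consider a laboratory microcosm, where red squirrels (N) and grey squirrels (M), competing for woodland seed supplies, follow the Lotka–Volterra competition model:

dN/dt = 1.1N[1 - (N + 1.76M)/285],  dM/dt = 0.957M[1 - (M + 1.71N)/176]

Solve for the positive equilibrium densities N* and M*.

N* ≈ 12.3, M* ≈ 155

Setting both brackets to zero gives the nullclines N + 1.76M = 285 and 1.71N + M = 176.
Substituting M = 176 - 1.71N into the first: N(1 - 1.76·1.71) = 285 - 1.76·176.
So N* = -24.8/-2.01 = 12.3, and then M* = 176 - 1.71·12.3 = 155.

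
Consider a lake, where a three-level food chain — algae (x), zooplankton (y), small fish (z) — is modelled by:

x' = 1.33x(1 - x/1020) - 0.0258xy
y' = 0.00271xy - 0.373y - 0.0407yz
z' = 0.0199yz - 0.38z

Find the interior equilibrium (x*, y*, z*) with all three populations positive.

From dz/dt = 0: 0.0199y* = 0.38, so y* = 19.1.
From dx/dt = 0: 1.33(1 - x*/1020) = 0.0258·19.1, giving x* = 1020·(1 - 0.37) = 642.
From dy/dt = 0: 0.00271·642 - 0.373 = 0.0407z*, so z* = 1.37/0.0407 = 33.6.

x* ≈ 642, y* ≈ 19.1, z* ≈ 33.6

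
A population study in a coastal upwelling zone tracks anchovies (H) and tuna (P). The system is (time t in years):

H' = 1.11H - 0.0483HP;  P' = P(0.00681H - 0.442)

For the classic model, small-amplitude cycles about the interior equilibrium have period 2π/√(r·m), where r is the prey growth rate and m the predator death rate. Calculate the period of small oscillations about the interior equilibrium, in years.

Here r = 1.11 and m = 0.442, so r·m = 0.491.
ω = √0.491 = 0.7 per year, hence T = 2π/ω ≈ 8.97 years.

T ≈ 8.97 years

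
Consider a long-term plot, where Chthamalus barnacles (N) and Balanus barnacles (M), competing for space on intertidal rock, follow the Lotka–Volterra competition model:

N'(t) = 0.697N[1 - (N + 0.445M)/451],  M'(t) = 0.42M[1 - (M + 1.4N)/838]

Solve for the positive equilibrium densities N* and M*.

Setting both brackets to zero gives the nullclines N + 0.445M = 451 and 1.4N + M = 838.
Substituting M = 838 - 1.4N into the first: N(1 - 0.445·1.4) = 451 - 0.445·838.
So N* = 78.1/0.377 = 207, and then M* = 838 - 1.4·207 = 548.

N* ≈ 207, M* ≈ 548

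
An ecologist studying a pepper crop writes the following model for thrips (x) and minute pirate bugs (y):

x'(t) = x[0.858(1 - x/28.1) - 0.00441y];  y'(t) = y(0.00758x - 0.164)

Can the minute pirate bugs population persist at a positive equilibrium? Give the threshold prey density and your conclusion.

Threshold x = 21.6; K > 21.6, so yes, the predator persists.

The predator equation gives dy/dt > 0 only when x > 0.164/0.00758 = 21.6.
Without the predator, x → K = 28.1. Since 28.1 > 21.6, the predator can invade and persist.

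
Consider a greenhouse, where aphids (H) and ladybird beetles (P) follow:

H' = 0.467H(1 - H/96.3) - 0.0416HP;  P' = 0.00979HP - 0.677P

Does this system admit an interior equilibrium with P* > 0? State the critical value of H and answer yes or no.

Threshold H = 69.2; K > 69.2, so yes, the predator persists.

The predator equation gives dP/dt > 0 only when H > 0.677/0.00979 = 69.2.
Without the predator, H → K = 96.3. Since 96.3 > 69.2, the predator can invade and persist.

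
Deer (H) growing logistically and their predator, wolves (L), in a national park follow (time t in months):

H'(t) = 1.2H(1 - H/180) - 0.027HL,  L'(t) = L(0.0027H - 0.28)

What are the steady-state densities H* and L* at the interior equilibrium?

H* ≈ 104, L* ≈ 18.8

From dL/dt = 0 with L > 0: 0.0027H* = 0.28, so H* = 104.
Substitute into dH/dt = 0: 1.2(1 - 104/180) = 0.027L*.
The bracket is 0.424, giving L* = 0.509/0.027 = 18.8.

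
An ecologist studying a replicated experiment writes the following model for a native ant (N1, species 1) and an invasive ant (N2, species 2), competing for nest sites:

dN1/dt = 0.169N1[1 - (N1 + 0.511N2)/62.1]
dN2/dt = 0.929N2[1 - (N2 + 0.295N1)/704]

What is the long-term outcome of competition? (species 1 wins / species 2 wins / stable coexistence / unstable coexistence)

Compare the nullcline intercepts: K1/α12 = 62.1/0.511 = 122 < K2 = 704; K2/α21 = 704/0.295 = 2390 > K1 = 62.1.
Since the inequalities point opposite ways, species 2 can invade but species 1 cannot.

species 2 excludes species 1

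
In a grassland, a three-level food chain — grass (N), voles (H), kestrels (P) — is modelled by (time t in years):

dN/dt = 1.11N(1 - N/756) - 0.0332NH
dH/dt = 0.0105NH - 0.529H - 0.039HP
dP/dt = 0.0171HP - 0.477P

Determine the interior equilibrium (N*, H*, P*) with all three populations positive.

From dP/dt = 0: 0.0171H* = 0.477, so H* = 27.9.
From dN/dt = 0: 1.11(1 - N*/756) = 0.0332·27.9, giving N* = 756·(1 - 0.834) = 125.
From dH/dt = 0: 0.0105·125 - 0.529 = 0.039P*, so P* = 0.786/0.039 = 20.2.

N* ≈ 125, H* ≈ 27.9, P* ≈ 20.2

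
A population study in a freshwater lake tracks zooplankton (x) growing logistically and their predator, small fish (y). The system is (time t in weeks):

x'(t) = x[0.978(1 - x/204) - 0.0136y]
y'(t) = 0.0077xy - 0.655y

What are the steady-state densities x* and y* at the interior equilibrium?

From dy/dt = 0 with y > 0: 0.0077x* = 0.655, so x* = 85.1.
Substitute into dx/dt = 0: 0.978(1 - 85.1/204) = 0.0136y*.
The bracket is 0.583, giving y* = 0.57/0.0136 = 41.9.

x* ≈ 85.1, y* ≈ 41.9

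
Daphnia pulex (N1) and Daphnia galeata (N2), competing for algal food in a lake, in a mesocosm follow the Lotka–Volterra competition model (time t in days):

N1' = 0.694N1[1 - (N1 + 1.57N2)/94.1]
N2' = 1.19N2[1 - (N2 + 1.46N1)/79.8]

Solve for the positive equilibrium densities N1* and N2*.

N1* ≈ 24.1, N2* ≈ 44.6

Setting both brackets to zero gives the nullclines N1 + 1.57N2 = 94.1 and 1.46N1 + N2 = 79.8.
Substituting N2 = 79.8 - 1.46N1 into the first: N1(1 - 1.57·1.46) = 94.1 - 1.57·79.8.
So N1* = -31.2/-1.29 = 24.1, and then N2* = 79.8 - 1.46·24.1 = 44.6.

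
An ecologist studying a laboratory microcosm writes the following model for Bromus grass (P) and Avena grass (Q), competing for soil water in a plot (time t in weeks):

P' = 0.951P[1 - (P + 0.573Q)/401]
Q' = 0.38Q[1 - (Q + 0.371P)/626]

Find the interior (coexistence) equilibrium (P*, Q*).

P* ≈ 53.7, Q* ≈ 606

Setting both brackets to zero gives the nullclines P + 0.573Q = 401 and 0.371P + Q = 626.
Substituting Q = 626 - 0.371P into the first: P(1 - 0.573·0.371) = 401 - 0.573·626.
So P* = 42.3/0.787 = 53.7, and then Q* = 626 - 0.371·53.7 = 606.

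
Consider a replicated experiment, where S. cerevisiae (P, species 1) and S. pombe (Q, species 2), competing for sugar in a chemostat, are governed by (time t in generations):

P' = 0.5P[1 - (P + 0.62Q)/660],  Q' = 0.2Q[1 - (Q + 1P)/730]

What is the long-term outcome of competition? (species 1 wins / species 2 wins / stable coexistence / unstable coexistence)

Compare the nullcline intercepts: K1/α12 = 660/0.62 = 1060 > K2 = 730; K2/α21 = 730/1 = 730 > K1 = 660.
Since both inequalities hold, each species can invade when rare, so the interior equilibrium is stable.

stable coexistence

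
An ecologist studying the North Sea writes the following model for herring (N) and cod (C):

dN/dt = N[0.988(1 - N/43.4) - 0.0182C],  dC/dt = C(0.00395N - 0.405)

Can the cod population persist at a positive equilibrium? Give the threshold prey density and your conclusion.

The predator equation gives dC/dt > 0 only when N > 0.405/0.00395 = 103.
Without the predator, N → K = 43.4. Since 43.4 < 103, the predator cannot invade.

Threshold N = 103; K < 103, so no, the predator goes extinct.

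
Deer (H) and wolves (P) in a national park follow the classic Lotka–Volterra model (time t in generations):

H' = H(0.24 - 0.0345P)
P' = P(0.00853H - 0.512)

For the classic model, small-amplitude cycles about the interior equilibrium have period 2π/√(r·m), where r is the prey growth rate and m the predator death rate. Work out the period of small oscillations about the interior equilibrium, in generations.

Here r = 0.24 and m = 0.512, so r·m = 0.123.
ω = √0.123 = 0.351 per generation, hence T = 2π/ω ≈ 17.9 generations.

T ≈ 17.9 generations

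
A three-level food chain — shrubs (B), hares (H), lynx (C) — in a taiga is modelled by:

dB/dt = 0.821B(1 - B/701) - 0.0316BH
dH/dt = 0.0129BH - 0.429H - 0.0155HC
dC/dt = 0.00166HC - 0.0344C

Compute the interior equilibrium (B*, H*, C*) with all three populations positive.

From dC/dt = 0: 0.00166H* = 0.0344, so H* = 20.7.
From dB/dt = 0: 0.821(1 - B*/701) = 0.0316·20.7, giving B* = 701·(1 - 0.798) = 142.
From dH/dt = 0: 0.0129·142 - 0.429 = 0.0155C*, so C* = 1.4/0.0155 = 90.4.

B* ≈ 142, H* ≈ 20.7, C* ≈ 90.4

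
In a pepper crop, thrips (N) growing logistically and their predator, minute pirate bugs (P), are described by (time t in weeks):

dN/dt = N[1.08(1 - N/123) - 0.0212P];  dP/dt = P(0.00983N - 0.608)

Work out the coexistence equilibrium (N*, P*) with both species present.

From dP/dt = 0 with P > 0: 0.00983N* = 0.608, so N* = 61.9.
Substitute into dN/dt = 0: 1.08(1 - 61.9/123) = 0.0212P*.
The bracket is 0.497, giving P* = 0.537/0.0212 = 25.3.

N* ≈ 61.9, P* ≈ 25.3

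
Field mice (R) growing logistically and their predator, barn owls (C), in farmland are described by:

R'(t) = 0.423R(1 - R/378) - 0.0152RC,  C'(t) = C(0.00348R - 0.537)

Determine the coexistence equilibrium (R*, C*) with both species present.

From dC/dt = 0 with C > 0: 0.00348R* = 0.537, so R* = 154.
Substitute into dR/dt = 0: 0.423(1 - 154/378) = 0.0152C*.
The bracket is 0.592, giving C* = 0.25/0.0152 = 16.5.

R* ≈ 154, C* ≈ 16.5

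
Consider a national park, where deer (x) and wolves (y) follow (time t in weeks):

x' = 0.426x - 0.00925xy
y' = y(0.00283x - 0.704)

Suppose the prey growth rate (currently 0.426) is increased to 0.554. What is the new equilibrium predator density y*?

y* ≈ 59.9

At the interior fixed point, setting dx/dt = 0 with x > 0 fixes y* = (prey growth rate)/(xy coefficient) — independent of the other coefficients.
With the change, y* = 0.554/0.00925 = 59.9; it rises from 46.1.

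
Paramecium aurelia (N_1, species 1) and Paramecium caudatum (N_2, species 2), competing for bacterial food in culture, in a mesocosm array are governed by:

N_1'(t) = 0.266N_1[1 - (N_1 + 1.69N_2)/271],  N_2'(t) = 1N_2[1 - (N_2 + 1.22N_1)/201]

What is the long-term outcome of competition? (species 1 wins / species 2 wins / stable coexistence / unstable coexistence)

Compare the nullcline intercepts: K1/α12 = 271/1.69 = 160 < K2 = 201; K2/α21 = 201/1.22 = 165 < K1 = 271.
Since both are reversed, neither can invade when rare; the interior point is a saddle.

unstable coexistence (outcome depends on initial conditions)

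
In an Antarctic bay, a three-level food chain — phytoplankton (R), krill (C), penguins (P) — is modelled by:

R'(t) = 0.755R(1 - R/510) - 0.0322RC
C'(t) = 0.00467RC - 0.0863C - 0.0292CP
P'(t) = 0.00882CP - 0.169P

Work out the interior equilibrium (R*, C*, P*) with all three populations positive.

From dP/dt = 0: 0.00882C* = 0.169, so C* = 19.2.
From dR/dt = 0: 0.755(1 - R*/510) = 0.0322·19.2, giving R* = 510·(1 - 0.817) = 93.2.
From dC/dt = 0: 0.00467·93.2 - 0.0863 = 0.0292P*, so P* = 0.349/0.0292 = 12.

R* ≈ 93.2, C* ≈ 19.2, P* ≈ 12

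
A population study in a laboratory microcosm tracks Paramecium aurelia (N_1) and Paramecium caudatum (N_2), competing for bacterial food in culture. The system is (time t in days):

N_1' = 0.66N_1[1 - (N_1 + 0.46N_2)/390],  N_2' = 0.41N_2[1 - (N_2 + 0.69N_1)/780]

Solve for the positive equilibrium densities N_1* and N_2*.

N_1* ≈ 45.7, N_2* ≈ 748

Setting both brackets to zero gives the nullclines N_1 + 0.46N_2 = 390 and 0.69N_1 + N_2 = 780.
Substituting N_2 = 780 - 0.69N_1 into the first: N_1(1 - 0.46·0.69) = 390 - 0.46·780.
So N_1* = 31.2/0.683 = 45.7, and then N_2* = 780 - 0.69·45.7 = 748.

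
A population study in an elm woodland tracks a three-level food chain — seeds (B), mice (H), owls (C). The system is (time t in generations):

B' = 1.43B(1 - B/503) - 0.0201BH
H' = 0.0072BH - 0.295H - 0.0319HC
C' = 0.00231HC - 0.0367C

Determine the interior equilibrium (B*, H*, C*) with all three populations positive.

B* ≈ 391, H* ≈ 15.9, C* ≈ 78.9

From dC/dt = 0: 0.00231H* = 0.0367, so H* = 15.9.
From dB/dt = 0: 1.43(1 - B*/503) = 0.0201·15.9, giving B* = 503·(1 - 0.223) = 391.
From dH/dt = 0: 0.0072·391 - 0.295 = 0.0319C*, so C* = 2.52/0.0319 = 78.9.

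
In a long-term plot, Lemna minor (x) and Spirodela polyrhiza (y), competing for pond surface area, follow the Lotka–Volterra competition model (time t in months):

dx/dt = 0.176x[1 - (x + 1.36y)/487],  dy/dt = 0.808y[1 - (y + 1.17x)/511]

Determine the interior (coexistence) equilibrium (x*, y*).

Setting both brackets to zero gives the nullclines x + 1.36y = 487 and 1.17x + y = 511.
Substituting y = 511 - 1.17x into the first: x(1 - 1.36·1.17) = 487 - 1.36·511.
So x* = -208/-0.591 = 352, and then y* = 511 - 1.17·352 = 99.4.

x* ≈ 352, y* ≈ 99.4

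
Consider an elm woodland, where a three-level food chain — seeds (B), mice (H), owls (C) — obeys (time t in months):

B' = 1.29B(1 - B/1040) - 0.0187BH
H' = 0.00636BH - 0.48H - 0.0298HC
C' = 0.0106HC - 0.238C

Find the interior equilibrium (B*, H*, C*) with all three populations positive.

B* ≈ 702, H* ≈ 22.5, C* ≈ 134

From dC/dt = 0: 0.0106H* = 0.238, so H* = 22.5.
From dB/dt = 0: 1.29(1 - B*/1040) = 0.0187·22.5, giving B* = 1040·(1 - 0.325) = 702.
From dH/dt = 0: 0.00636·702 - 0.48 = 0.0298C*, so C* = 3.98/0.0298 = 134.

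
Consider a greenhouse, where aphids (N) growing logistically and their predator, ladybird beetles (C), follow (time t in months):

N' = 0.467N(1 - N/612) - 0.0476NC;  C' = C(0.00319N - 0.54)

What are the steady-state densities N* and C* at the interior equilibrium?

From dC/dt = 0 with C > 0: 0.00319N* = 0.54, so N* = 169.
Substitute into dN/dt = 0: 0.467(1 - 169/612) = 0.0476C*.
The bracket is 0.723, giving C* = 0.338/0.0476 = 7.1.

N* ≈ 169, C* ≈ 7.1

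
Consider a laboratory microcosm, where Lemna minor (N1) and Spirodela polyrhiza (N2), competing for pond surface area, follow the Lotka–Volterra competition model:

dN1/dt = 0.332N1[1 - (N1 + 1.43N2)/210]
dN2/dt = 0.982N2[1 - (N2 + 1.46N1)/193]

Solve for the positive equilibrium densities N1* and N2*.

N1* ≈ 60.7, N2* ≈ 104

Setting both brackets to zero gives the nullclines N1 + 1.43N2 = 210 and 1.46N1 + N2 = 193.
Substituting N2 = 193 - 1.46N1 into the first: N1(1 - 1.43·1.46) = 210 - 1.43·193.
So N1* = -66/-1.09 = 60.7, and then N2* = 193 - 1.46·60.7 = 104.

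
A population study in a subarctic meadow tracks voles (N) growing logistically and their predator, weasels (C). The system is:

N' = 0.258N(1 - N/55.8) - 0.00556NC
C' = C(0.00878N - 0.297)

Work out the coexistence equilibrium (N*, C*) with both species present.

N* ≈ 33.8, C* ≈ 18.3

From dC/dt = 0 with C > 0: 0.00878N* = 0.297, so N* = 33.8.
Substitute into dN/dt = 0: 0.258(1 - 33.8/55.8) = 0.00556C*.
The bracket is 0.394, giving C* = 0.102/0.00556 = 18.3.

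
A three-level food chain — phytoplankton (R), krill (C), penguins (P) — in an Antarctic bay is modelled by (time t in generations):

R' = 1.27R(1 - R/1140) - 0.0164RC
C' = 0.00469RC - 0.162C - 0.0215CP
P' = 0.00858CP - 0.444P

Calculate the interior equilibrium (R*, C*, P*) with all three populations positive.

From dP/dt = 0: 0.00858C* = 0.444, so C* = 51.7.
From dR/dt = 0: 1.27(1 - R*/1140) = 0.0164·51.7, giving R* = 1140·(1 - 0.668) = 378.
From dC/dt = 0: 0.00469·378 - 0.162 = 0.0215P*, so P* = 1.61/0.0215 = 75.

R* ≈ 378, C* ≈ 51.7, P* ≈ 75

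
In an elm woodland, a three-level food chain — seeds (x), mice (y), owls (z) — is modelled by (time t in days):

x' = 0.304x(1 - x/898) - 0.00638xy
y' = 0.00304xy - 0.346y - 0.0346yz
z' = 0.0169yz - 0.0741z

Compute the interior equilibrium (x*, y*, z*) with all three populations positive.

x* ≈ 815, y* ≈ 4.38, z* ≈ 61.6

From dz/dt = 0: 0.0169y* = 0.0741, so y* = 4.38.
From dx/dt = 0: 0.304(1 - x*/898) = 0.00638·4.38, giving x* = 898·(1 - 0.092) = 815.
From dy/dt = 0: 0.00304·815 - 0.346 = 0.0346z*, so z* = 2.13/0.0346 = 61.6.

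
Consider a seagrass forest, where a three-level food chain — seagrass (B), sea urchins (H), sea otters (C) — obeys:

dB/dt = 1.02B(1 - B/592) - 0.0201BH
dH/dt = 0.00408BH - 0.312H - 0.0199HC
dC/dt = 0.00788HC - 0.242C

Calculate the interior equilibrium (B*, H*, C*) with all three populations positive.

B* ≈ 234, H* ≈ 30.7, C* ≈ 32.2

From dC/dt = 0: 0.00788H* = 0.242, so H* = 30.7.
From dB/dt = 0: 1.02(1 - B*/592) = 0.0201·30.7, giving B* = 592·(1 - 0.605) = 234.
From dH/dt = 0: 0.00408·234 - 0.312 = 0.0199C*, so C* = 0.642/0.0199 = 32.2.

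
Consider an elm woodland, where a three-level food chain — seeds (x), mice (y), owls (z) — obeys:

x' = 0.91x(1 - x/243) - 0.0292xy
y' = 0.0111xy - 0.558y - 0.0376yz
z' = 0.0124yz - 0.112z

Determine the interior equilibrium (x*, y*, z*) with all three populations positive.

From dz/dt = 0: 0.0124y* = 0.112, so y* = 9.03.
From dx/dt = 0: 0.91(1 - x*/243) = 0.0292·9.03, giving x* = 243·(1 - 0.29) = 173.
From dy/dt = 0: 0.0111·173 - 0.558 = 0.0376z*, so z* = 1.36/0.0376 = 36.1.

x* ≈ 173, y* ≈ 9.03, z* ≈ 36.1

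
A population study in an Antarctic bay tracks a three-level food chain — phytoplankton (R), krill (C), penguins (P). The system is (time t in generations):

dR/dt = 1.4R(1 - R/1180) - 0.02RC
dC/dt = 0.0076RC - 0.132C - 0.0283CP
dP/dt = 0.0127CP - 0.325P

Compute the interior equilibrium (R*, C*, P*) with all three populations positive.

R* ≈ 749, C* ≈ 25.6, P* ≈ 196

From dP/dt = 0: 0.0127C* = 0.325, so C* = 25.6.
From dR/dt = 0: 1.4(1 - R*/1180) = 0.02·25.6, giving R* = 1180·(1 - 0.366) = 749.
From dC/dt = 0: 0.0076·749 - 0.132 = 0.0283P*, so P* = 5.56/0.0283 = 196.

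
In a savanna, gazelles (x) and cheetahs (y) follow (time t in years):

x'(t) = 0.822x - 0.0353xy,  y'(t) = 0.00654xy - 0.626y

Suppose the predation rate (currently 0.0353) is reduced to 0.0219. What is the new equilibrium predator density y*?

At the interior fixed point, setting dx/dt = 0 with x > 0 fixes y* = (prey growth rate)/(xy coefficient) — independent of the other coefficients.
With the change, y* = 0.822/0.0219 = 37.5; it rises from 23.3.

y* ≈ 37.5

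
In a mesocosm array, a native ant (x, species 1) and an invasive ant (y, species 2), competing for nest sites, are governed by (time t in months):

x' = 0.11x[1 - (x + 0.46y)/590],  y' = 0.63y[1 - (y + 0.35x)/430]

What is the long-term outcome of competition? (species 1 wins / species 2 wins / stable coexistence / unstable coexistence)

stable coexistence

Compare the nullcline intercepts: K1/α12 = 590/0.46 = 1280 > K2 = 430; K2/α21 = 430/0.35 = 1230 > K1 = 590.
Since both inequalities hold, each species can invade when rare, so the interior equilibrium is stable.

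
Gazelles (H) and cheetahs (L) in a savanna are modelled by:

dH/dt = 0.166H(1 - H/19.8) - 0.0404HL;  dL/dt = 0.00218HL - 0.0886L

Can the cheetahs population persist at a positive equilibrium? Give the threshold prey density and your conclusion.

Threshold H = 40.6; K < 40.6, so no, the predator goes extinct.

The predator equation gives dL/dt > 0 only when H > 0.0886/0.00218 = 40.6.
Without the predator, H → K = 19.8. Since 19.8 < 40.6, the predator cannot invade.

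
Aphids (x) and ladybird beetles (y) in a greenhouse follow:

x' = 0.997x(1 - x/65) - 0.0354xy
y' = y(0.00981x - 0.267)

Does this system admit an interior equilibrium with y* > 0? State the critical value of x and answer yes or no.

Threshold x = 27.2; K > 27.2, so yes, the predator persists.

The predator equation gives dy/dt > 0 only when x > 0.267/0.00981 = 27.2.
Without the predator, x → K = 65. Since 65 > 27.2, the predator can invade and persist.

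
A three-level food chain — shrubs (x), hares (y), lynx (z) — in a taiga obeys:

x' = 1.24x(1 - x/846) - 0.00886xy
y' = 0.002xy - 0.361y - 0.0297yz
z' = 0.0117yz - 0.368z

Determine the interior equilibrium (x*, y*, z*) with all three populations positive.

From dz/dt = 0: 0.0117y* = 0.368, so y* = 31.5.
From dx/dt = 0: 1.24(1 - x*/846) = 0.00886·31.5, giving x* = 846·(1 - 0.225) = 656.
From dy/dt = 0: 0.002·656 - 0.361 = 0.0297z*, so z* = 0.951/0.0297 = 32.

x* ≈ 656, y* ≈ 31.5, z* ≈ 32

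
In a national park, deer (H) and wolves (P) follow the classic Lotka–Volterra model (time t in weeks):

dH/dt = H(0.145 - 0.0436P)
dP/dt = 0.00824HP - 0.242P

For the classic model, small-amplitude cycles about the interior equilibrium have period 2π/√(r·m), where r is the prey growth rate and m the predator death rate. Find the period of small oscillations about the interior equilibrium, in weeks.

Here r = 0.145 and m = 0.242, so r·m = 0.0351.
ω = √0.0351 = 0.187 per week, hence T = 2π/ω ≈ 33.5 weeks.

T ≈ 33.5 weeks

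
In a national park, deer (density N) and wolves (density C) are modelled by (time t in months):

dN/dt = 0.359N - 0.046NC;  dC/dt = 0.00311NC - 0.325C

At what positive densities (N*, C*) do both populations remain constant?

Set dC/dt = 0 with C > 0: 0.00311N - 0.325 = 0, so N* = 0.325/0.00311 = 105.
Set dN/dt = 0 with N > 0: 0.359 - 0.046C = 0, so C* = 0.359/0.046 = 7.8.

N* ≈ 105, C* ≈ 7.8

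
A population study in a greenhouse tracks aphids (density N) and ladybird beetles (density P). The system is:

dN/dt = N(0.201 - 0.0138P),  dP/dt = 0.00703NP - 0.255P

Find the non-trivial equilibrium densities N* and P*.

N* ≈ 36.3, P* ≈ 14.6

Set dP/dt = 0 with P > 0: 0.00703N - 0.255 = 0, so N* = 0.255/0.00703 = 36.3.
Set dN/dt = 0 with N > 0: 0.201 - 0.0138P = 0, so P* = 0.201/0.0138 = 14.6.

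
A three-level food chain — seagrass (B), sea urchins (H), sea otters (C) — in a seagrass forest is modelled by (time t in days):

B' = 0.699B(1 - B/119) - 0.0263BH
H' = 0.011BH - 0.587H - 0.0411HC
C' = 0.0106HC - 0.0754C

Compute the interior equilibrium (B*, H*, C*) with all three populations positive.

From dC/dt = 0: 0.0106H* = 0.0754, so H* = 7.11.
From dB/dt = 0: 0.699(1 - B*/119) = 0.0263·7.11, giving B* = 119·(1 - 0.268) = 87.2.
From dH/dt = 0: 0.011·87.2 - 0.587 = 0.0411C*, so C* = 0.372/0.0411 = 9.04.

B* ≈ 87.2, H* ≈ 7.11, C* ≈ 9.04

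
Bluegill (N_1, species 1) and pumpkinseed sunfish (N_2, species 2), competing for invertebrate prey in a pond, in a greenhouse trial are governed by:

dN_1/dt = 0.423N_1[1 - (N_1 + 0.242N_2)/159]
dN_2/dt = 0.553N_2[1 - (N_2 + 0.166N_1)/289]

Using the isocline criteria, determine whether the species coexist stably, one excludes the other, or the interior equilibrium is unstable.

stable coexistence

Compare the nullcline intercepts: K1/α12 = 159/0.242 = 657 > K2 = 289; K2/α21 = 289/0.166 = 1740 > K1 = 159.
Since both inequalities hold, each species can invade when rare, so the interior equilibrium is stable.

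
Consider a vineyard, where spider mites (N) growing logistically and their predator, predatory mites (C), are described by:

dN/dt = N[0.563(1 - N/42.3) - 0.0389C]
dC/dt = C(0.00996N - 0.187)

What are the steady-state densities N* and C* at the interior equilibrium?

From dC/dt = 0 with C > 0: 0.00996N* = 0.187, so N* = 18.8.
Substitute into dN/dt = 0: 0.563(1 - 18.8/42.3) = 0.0389C*.
The bracket is 0.556, giving C* = 0.313/0.0389 = 8.05.

N* ≈ 18.8, C* ≈ 8.05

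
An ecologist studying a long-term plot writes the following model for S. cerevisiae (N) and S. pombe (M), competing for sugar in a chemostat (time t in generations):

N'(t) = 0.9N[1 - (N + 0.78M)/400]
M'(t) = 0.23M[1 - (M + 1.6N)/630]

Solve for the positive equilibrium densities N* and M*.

N* ≈ 369, M* ≈ 40.3

Setting both brackets to zero gives the nullclines N + 0.78M = 400 and 1.6N + M = 630.
Substituting M = 630 - 1.6N into the first: N(1 - 0.78·1.6) = 400 - 0.78·630.
So N* = -91.4/-0.248 = 369, and then M* = 630 - 1.6·369 = 40.3.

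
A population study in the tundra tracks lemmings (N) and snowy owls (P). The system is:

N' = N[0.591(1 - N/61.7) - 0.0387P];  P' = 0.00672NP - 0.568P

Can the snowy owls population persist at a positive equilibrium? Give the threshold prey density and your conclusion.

Threshold N = 84.5; K < 84.5, so no, the predator goes extinct.

The predator equation gives dP/dt > 0 only when N > 0.568/0.00672 = 84.5.
Without the predator, N → K = 61.7. Since 61.7 < 84.5, the predator cannot invade.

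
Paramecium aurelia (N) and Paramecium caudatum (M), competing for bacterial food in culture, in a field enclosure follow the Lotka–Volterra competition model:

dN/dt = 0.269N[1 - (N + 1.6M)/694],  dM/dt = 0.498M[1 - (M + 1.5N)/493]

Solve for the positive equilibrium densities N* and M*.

N* ≈ 67.7, M* ≈ 391

Setting both brackets to zero gives the nullclines N + 1.6M = 694 and 1.5N + M = 493.
Substituting M = 493 - 1.5N into the first: N(1 - 1.6·1.5) = 694 - 1.6·493.
So N* = -94.8/-1.4 = 67.7, and then M* = 493 - 1.5·67.7 = 391.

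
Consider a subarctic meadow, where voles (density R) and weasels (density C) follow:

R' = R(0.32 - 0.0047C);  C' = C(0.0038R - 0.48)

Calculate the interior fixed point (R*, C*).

R* ≈ 126, C* ≈ 68.1

Set dC/dt = 0 with C > 0: 0.0038R - 0.48 = 0, so R* = 0.48/0.0038 = 126.
Set dR/dt = 0 with R > 0: 0.32 - 0.0047C = 0, so C* = 0.32/0.0047 = 68.1.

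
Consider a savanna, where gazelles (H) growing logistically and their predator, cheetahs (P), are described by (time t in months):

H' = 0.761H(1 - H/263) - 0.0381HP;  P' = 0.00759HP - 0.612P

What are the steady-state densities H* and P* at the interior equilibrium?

From dP/dt = 0 with P > 0: 0.00759H* = 0.612, so H* = 80.6.
Substitute into dH/dt = 0: 0.761(1 - 80.6/263) = 0.0381P*.
The bracket is 0.693, giving P* = 0.528/0.0381 = 13.9.

H* ≈ 80.6, P* ≈ 13.9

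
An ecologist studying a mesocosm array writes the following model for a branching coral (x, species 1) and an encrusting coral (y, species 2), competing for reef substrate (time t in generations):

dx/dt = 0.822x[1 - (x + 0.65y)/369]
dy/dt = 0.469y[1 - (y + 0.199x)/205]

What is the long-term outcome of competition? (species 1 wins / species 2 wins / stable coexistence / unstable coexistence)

stable coexistence

Compare the nullcline intercepts: K1/α12 = 369/0.65 = 568 > K2 = 205; K2/α21 = 205/0.199 = 1030 > K1 = 369.
Since both inequalities hold, each species can invade when rare, so the interior equilibrium is stable.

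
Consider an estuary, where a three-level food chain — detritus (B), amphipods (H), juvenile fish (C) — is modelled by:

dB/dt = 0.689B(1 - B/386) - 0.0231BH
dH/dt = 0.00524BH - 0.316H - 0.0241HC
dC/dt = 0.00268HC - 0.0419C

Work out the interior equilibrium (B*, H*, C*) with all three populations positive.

B* ≈ 184, H* ≈ 15.6, C* ≈ 26.8

From dC/dt = 0: 0.00268H* = 0.0419, so H* = 15.6.
From dB/dt = 0: 0.689(1 - B*/386) = 0.0231·15.6, giving B* = 386·(1 - 0.524) = 184.
From dH/dt = 0: 0.00524·184 - 0.316 = 0.0241C*, so C* = 0.646/0.0241 = 26.8.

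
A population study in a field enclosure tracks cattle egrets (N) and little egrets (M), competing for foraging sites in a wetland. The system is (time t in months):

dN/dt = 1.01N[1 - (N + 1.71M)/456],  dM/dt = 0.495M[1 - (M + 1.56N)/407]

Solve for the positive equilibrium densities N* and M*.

Setting both brackets to zero gives the nullclines N + 1.71M = 456 and 1.56N + M = 407.
Substituting M = 407 - 1.56N into the first: N(1 - 1.71·1.56) = 456 - 1.71·407.
So N* = -240/-1.67 = 144, and then M* = 407 - 1.56·144 = 183.

N* ≈ 144, M* ≈ 183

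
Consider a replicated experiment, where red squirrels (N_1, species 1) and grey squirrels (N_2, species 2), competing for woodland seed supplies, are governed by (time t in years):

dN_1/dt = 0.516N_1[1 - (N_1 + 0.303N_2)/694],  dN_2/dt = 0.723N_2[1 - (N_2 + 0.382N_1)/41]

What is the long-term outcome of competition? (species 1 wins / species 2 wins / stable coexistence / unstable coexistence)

species 1 excludes species 2

Compare the nullcline intercepts: K1/α12 = 694/0.303 = 2290 > K2 = 41; K2/α21 = 41/0.382 = 107 < K1 = 694.
Since the inequalities point opposite ways, species 1 can invade but species 2 cannot.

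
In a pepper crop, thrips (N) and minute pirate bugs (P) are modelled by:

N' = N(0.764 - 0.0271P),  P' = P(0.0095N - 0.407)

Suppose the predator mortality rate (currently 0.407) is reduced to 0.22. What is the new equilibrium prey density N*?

At the interior fixed point, setting dP/dt = 0 with P > 0 fixes N* = (predator death rate)/(NP coefficient) — independent of the other coefficients.
With the change, N* = 0.22/0.0095 = 23.2; it falls from 42.8.

N* ≈ 23.2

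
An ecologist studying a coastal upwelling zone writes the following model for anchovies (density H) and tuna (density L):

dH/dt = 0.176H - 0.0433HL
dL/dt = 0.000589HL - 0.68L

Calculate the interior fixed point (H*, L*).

Set dL/dt = 0 with L > 0: 0.000589H - 0.68 = 0, so H* = 0.68/0.000589 = 1150.
Set dH/dt = 0 with H > 0: 0.176 - 0.0433L = 0, so L* = 0.176/0.0433 = 4.06.

H* ≈ 1150, L* ≈ 4.06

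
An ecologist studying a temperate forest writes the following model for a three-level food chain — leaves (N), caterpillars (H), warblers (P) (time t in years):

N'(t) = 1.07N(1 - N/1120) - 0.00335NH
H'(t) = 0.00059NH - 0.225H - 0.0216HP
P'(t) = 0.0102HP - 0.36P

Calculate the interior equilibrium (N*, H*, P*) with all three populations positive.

From dP/dt = 0: 0.0102H* = 0.36, so H* = 35.3.
From dN/dt = 0: 1.07(1 - N*/1120) = 0.00335·35.3, giving N* = 1120·(1 - 0.111) = 996.
From dH/dt = 0: 0.00059·996 - 0.225 = 0.0216P*, so P* = 0.363/0.0216 = 16.8.

N* ≈ 996, H* ≈ 35.3, P* ≈ 16.8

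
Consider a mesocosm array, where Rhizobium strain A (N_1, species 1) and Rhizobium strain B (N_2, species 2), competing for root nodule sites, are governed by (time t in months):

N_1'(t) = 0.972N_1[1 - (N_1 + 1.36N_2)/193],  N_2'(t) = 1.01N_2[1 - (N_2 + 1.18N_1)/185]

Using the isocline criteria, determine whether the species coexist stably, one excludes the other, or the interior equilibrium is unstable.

Compare the nullcline intercepts: K1/α12 = 193/1.36 = 142 < K2 = 185; K2/α21 = 185/1.18 = 157 < K1 = 193.
Since both are reversed, neither can invade when rare; the interior point is a saddle.

unstable coexistence (outcome depends on initial conditions)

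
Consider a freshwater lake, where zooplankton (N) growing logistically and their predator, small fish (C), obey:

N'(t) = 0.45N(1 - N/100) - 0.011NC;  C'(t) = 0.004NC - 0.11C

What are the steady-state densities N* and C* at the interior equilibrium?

From dC/dt = 0 with C > 0: 0.004N* = 0.11, so N* = 27.5.
Substitute into dN/dt = 0: 0.45(1 - 27.5/100) = 0.011C*.
The bracket is 0.725, giving C* = 0.326/0.011 = 29.7.

N* ≈ 27.5, C* ≈ 29.7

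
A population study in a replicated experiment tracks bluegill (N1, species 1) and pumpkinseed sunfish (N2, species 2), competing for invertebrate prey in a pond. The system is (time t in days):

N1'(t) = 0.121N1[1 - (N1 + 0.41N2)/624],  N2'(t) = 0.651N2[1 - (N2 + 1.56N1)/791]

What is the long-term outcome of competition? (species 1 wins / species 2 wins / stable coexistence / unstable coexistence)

Compare the nullcline intercepts: K1/α12 = 624/0.41 = 1520 > K2 = 791; K2/α21 = 791/1.56 = 507 < K1 = 624.
Since the inequalities point opposite ways, species 1 can invade but species 2 cannot.

species 1 excludes species 2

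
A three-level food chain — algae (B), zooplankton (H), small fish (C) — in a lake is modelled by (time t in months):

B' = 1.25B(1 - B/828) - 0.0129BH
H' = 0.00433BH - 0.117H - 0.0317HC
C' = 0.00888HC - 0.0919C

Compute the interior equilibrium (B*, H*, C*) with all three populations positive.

From dC/dt = 0: 0.00888H* = 0.0919, so H* = 10.3.
From dB/dt = 0: 1.25(1 - B*/828) = 0.0129·10.3, giving B* = 828·(1 - 0.107) = 740.
From dH/dt = 0: 0.00433·740 - 0.117 = 0.0317C*, so C* = 3.09/0.0317 = 97.3.

B* ≈ 740, H* ≈ 10.3, C* ≈ 97.3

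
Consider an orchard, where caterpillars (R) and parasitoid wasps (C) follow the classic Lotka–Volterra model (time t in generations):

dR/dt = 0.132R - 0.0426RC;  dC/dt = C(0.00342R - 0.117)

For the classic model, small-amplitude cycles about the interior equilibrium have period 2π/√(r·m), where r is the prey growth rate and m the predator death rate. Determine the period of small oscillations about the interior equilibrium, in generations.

Here r = 0.132 and m = 0.117, so r·m = 0.0154.
ω = √0.0154 = 0.124 per generation, hence T = 2π/ω ≈ 50.6 generations.

T ≈ 50.6 generations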